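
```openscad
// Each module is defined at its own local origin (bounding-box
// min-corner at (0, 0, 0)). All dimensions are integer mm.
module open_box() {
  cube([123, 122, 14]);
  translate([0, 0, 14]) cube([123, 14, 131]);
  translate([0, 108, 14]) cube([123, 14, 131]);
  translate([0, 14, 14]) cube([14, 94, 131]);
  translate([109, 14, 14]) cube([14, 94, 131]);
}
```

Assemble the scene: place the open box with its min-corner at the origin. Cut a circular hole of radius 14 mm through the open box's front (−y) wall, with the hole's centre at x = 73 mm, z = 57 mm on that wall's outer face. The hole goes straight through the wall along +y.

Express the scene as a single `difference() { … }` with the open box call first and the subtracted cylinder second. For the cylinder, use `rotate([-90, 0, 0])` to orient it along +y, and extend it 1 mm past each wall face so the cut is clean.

difference() {
  open_box();
  translate([73, -1, 57]) rotate([-90, 0, 0]) cylinder(h = 16, r = 14);
}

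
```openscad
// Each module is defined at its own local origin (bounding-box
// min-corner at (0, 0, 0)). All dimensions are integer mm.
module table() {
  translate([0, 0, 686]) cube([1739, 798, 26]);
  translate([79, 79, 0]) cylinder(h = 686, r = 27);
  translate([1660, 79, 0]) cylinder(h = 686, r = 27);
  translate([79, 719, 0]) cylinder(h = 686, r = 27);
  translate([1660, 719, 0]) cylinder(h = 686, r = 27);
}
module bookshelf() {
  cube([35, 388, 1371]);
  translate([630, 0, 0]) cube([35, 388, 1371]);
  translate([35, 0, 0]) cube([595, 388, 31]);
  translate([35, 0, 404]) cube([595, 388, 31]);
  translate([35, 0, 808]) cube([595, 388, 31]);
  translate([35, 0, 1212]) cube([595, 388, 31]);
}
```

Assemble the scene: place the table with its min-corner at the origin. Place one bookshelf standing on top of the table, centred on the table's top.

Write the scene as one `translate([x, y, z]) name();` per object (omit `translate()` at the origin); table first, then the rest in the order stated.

table();
translate([537, 205, 712]) bookshelf();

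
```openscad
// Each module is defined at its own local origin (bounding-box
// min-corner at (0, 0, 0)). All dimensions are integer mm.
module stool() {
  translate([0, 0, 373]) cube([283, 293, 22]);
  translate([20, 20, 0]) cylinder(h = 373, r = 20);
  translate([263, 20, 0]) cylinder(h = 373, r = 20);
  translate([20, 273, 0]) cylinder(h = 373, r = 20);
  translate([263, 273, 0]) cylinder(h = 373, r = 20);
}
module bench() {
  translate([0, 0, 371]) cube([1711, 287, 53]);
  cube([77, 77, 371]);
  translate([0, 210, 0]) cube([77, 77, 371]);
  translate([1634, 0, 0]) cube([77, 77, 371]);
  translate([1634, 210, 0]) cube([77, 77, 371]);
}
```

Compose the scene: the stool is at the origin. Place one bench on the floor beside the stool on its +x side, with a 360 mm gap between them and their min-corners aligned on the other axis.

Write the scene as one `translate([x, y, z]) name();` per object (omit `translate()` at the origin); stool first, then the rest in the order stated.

stool();
translate([643, 0, 0]) bench();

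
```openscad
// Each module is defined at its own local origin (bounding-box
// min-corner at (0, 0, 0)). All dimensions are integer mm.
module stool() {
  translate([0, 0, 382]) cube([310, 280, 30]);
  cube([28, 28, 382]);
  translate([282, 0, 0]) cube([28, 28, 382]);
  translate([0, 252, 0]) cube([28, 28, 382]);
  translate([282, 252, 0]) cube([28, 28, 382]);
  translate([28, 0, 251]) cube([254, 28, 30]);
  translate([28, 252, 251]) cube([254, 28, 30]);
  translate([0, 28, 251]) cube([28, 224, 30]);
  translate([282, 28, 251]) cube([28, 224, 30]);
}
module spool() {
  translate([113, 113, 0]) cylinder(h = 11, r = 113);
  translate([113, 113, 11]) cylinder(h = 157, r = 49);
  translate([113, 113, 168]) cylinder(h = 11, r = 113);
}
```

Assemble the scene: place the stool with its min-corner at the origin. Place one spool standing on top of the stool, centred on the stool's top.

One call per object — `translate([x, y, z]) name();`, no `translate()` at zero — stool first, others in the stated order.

stool();
translate([42, 27, 412]) spool();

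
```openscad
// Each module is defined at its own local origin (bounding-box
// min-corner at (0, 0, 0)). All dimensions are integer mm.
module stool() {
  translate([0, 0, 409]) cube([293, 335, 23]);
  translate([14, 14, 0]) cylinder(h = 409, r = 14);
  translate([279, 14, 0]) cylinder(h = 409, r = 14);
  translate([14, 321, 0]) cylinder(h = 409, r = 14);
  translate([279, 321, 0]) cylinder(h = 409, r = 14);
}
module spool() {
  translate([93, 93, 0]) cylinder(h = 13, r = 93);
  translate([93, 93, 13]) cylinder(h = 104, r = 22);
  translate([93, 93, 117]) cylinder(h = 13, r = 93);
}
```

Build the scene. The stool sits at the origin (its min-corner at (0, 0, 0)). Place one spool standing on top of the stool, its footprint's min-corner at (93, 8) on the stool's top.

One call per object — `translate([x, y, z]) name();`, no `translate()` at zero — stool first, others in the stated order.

stool();
translate([93, 8, 432]) spool();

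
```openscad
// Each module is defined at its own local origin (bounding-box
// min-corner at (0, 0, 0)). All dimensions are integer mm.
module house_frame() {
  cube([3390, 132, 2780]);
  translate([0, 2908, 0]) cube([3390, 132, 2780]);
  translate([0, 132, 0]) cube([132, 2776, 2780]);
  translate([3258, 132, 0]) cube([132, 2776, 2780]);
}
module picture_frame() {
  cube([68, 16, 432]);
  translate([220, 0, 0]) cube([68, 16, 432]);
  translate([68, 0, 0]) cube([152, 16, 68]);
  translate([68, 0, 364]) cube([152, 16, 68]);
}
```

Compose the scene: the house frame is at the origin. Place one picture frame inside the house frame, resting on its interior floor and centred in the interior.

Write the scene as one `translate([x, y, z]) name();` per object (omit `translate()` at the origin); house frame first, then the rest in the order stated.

house_frame();
translate([1551, 1512, 0]) picture_frame();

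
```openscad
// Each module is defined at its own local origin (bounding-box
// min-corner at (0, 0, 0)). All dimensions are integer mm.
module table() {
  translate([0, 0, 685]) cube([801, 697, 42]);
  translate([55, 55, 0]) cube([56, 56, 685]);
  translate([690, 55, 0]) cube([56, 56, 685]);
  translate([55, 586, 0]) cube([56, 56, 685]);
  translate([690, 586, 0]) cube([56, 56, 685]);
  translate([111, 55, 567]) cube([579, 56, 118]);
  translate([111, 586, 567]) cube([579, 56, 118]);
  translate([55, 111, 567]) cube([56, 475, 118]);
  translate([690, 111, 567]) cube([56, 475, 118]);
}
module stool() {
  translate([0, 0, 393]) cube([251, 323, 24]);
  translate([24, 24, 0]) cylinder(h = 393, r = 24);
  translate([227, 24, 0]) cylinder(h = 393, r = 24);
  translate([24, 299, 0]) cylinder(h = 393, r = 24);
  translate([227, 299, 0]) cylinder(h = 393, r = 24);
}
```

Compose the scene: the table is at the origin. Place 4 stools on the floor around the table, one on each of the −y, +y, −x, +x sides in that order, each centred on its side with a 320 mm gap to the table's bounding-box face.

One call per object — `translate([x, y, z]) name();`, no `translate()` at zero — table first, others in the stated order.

table();
translate([275, -643, 0]) stool();
translate([275, 1017, 0]) stool();
translate([-571, 187, 0]) stool();
translate([1121, 187, 0]) stool();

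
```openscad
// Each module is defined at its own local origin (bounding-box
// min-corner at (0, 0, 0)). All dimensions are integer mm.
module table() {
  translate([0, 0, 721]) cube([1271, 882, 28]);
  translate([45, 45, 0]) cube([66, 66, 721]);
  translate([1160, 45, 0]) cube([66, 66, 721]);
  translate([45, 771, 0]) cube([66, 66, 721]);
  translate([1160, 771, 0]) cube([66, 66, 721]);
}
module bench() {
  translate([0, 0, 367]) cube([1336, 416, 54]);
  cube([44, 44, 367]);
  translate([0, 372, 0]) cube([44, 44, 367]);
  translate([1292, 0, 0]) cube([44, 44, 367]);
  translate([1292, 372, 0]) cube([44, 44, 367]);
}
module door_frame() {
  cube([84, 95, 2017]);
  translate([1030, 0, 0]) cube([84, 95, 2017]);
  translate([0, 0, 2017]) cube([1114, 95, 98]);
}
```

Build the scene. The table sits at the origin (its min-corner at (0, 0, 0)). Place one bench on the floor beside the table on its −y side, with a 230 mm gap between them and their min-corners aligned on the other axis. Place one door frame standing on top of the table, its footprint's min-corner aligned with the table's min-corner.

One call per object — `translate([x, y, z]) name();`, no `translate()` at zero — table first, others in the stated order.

table();
translate([0, -646, 0]) bench();
translate([0, 0, 749]) door_frame();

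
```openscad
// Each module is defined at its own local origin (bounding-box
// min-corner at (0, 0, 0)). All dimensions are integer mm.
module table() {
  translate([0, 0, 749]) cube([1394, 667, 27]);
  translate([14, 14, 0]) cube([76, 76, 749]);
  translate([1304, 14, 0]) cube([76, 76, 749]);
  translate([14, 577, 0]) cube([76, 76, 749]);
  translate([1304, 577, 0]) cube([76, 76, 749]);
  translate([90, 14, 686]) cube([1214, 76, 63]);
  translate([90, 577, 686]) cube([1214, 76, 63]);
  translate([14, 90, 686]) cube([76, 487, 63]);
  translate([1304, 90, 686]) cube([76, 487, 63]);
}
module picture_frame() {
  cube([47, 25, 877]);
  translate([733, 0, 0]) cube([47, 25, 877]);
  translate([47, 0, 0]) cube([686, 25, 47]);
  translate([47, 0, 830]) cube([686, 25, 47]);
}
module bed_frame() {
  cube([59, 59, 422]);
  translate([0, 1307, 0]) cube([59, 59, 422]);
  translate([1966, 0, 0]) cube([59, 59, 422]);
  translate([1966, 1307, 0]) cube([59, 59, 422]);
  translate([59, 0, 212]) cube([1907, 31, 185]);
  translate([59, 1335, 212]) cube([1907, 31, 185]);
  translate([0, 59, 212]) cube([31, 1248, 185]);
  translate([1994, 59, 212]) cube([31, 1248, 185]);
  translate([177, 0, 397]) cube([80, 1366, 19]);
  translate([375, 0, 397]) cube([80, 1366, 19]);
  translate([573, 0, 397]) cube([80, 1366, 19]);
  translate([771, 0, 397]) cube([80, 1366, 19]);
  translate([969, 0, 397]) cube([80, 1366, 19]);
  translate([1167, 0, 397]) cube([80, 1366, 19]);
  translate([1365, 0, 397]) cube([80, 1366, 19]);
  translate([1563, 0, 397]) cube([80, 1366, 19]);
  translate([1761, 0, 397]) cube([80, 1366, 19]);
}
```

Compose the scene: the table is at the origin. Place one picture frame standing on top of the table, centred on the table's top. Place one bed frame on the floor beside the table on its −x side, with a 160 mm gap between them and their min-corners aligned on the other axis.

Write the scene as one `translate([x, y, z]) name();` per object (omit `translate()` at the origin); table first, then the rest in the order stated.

table();
translate([307, 321, 776]) picture_frame();
translate([-2185, 0, 0]) bed_frame();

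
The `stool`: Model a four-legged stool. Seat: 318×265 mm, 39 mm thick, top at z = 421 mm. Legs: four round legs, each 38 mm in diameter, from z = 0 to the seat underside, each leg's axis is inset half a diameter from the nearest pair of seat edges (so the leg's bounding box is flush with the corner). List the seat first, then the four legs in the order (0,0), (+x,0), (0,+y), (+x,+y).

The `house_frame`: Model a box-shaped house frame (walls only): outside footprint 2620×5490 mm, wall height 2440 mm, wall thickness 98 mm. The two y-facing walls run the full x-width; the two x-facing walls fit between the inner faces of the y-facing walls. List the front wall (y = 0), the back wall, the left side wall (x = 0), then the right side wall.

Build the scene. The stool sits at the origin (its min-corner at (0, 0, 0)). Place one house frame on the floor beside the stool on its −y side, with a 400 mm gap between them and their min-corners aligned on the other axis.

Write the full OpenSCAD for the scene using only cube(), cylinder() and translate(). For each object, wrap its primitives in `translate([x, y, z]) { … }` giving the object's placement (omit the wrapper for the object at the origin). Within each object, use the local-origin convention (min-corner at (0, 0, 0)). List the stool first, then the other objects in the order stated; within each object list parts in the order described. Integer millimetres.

translate([0, 0, 382]) cube([318, 265, 39]);
translate([19, 19, 0]) cylinder(h = 382, r = 19);
translate([299, 19, 0]) cylinder(h = 382, r = 19);
translate([19, 246, 0]) cylinder(h = 382, r = 19);
translate([299, 246, 0]) cylinder(h = 382, r = 19);
translate([0, -5890, 0]) {
  cube([2620, 98, 2440]);
  translate([0, 5392, 0]) cube([2620, 98, 2440]);
  translate([0, 98, 0]) cube([98, 5294, 2440]);
  translate([2522, 98, 0]) cube([98, 5294, 2440]);
}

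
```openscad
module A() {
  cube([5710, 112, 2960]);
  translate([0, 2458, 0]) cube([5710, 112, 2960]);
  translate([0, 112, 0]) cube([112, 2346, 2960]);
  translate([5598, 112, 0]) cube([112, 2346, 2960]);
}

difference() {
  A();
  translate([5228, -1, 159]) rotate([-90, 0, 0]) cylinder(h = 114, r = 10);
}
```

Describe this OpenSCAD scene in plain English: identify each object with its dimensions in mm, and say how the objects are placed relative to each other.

A is the wall frame of a small rectangular building: four walls, each 2960 mm tall and 112 mm thick, enclosing a footprint 5710 mm (x) by 2570 mm (y) outside-to-outside, with no floor or roof. The front and back walls (the −y and +y sides) span the full width; the two side walls fit between them.

The house frame has a circular hole of radius 10 mm through its front wall, centred at (x = 5228, z = 159).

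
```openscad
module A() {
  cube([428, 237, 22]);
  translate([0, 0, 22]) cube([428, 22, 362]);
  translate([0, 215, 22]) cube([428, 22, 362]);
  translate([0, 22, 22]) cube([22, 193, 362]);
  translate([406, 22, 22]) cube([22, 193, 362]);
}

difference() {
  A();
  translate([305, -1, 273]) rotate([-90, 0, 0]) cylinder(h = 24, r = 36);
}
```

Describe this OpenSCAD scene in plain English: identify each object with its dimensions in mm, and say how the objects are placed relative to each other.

A is an open storage box with external size 428×237×384 mm and wall thickness 22 mm (the base is also 22 mm thick). The base covers the whole footprint; the four walls stand on the base, with the y-facing walls full-width and the x-facing walls fitting between their inner faces.

The open box has a circular hole of radius 36 mm through its front wall, centred at (x = 305, z = 273).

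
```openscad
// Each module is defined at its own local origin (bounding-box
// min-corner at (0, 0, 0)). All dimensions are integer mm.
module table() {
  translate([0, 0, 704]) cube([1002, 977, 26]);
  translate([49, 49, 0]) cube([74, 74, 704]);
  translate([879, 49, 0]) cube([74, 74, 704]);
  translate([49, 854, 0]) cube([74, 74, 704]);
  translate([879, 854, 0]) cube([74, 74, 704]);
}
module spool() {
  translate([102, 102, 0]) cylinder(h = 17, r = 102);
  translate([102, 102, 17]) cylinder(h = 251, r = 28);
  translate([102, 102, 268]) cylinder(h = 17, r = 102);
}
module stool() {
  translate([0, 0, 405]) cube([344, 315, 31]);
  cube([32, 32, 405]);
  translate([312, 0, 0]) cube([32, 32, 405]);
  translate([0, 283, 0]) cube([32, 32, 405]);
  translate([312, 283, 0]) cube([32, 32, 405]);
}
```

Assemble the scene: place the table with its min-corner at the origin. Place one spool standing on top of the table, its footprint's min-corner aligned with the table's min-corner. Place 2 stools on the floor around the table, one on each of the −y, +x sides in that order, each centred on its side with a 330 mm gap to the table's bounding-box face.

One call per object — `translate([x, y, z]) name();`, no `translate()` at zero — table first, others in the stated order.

table();
translate([0, 0, 730]) spool();
translate([329, -645, 0]) stool();
translate([1332, 331, 0]) stool();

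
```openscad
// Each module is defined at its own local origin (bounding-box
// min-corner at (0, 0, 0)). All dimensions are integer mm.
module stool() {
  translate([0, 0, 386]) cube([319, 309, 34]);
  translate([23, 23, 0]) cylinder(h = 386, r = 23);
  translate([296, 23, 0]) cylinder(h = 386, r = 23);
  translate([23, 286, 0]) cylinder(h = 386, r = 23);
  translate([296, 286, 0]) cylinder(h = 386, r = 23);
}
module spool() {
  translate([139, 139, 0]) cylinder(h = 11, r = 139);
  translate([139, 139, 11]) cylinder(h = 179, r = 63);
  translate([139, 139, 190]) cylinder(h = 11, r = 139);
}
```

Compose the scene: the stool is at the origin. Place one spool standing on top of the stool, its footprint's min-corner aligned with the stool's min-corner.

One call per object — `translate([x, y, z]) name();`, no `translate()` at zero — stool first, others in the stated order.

stool();
translate([0, 0, 420]) spool();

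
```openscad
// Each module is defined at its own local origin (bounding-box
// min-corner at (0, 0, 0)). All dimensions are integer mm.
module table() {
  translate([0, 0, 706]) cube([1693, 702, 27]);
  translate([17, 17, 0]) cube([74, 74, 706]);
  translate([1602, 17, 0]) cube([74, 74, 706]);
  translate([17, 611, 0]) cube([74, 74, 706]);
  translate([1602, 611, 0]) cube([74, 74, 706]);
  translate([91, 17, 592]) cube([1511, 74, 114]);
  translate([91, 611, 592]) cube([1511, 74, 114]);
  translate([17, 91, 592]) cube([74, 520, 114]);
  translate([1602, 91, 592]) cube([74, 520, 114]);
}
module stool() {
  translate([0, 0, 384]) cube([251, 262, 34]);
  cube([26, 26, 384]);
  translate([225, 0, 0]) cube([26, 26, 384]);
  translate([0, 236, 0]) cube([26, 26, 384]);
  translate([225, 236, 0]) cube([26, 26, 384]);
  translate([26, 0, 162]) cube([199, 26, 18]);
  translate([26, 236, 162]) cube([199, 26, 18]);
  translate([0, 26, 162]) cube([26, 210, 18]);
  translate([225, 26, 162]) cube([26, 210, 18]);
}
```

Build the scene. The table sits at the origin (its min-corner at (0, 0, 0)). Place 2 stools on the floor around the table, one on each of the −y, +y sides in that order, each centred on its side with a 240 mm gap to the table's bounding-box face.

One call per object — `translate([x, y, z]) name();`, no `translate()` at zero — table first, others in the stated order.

table();
translate([721, -502, 0]) stool();
translate([721, 942, 0]) stool();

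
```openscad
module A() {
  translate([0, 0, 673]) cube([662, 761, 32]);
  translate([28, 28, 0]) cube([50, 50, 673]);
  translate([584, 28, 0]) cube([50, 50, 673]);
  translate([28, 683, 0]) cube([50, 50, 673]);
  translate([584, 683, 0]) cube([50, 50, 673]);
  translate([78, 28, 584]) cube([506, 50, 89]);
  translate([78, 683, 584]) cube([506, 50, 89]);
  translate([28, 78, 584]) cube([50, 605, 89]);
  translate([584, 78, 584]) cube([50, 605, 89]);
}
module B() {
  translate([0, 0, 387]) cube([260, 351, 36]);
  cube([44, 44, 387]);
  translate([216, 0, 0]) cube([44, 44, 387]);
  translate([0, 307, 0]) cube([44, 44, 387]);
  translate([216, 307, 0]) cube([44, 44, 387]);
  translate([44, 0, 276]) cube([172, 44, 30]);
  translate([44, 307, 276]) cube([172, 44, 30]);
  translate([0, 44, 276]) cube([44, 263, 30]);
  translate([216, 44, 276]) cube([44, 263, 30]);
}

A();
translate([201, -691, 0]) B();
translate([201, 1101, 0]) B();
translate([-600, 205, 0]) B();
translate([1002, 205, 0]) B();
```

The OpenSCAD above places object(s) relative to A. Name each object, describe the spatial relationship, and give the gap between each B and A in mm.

A is a table. B is a stool. Four stools sit around the table at the −y, +y, −x, +x sides. The gap between each stool and the table is 340 mm.

Each stool's nearest face is 340 mm from the table's bounding box.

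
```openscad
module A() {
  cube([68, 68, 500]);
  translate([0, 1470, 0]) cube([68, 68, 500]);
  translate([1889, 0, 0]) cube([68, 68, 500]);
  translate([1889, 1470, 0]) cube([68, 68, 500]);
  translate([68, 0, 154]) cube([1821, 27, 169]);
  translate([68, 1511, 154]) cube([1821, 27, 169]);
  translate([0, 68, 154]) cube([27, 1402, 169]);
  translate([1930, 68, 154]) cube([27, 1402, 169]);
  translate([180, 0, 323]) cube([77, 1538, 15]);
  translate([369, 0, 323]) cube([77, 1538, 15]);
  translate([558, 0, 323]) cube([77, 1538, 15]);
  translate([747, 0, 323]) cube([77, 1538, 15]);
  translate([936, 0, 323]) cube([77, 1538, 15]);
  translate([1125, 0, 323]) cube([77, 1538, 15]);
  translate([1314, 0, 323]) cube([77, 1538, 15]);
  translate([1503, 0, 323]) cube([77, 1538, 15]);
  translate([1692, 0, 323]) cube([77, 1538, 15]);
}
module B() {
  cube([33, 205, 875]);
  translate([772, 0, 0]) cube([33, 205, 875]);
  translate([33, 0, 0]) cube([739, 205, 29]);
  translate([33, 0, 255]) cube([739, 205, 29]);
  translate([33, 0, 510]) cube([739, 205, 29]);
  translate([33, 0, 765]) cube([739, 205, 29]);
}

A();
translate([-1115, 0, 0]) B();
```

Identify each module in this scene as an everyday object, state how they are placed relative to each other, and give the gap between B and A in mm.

The bookshelf's nearest face is 310 mm from the bed frame's −x face.

A is a bed frame. B is a bookshelf. The bookshelf is on the floor beside the bed frame on its −x side. The gap between the bookshelf and the bed frame is 310 mm.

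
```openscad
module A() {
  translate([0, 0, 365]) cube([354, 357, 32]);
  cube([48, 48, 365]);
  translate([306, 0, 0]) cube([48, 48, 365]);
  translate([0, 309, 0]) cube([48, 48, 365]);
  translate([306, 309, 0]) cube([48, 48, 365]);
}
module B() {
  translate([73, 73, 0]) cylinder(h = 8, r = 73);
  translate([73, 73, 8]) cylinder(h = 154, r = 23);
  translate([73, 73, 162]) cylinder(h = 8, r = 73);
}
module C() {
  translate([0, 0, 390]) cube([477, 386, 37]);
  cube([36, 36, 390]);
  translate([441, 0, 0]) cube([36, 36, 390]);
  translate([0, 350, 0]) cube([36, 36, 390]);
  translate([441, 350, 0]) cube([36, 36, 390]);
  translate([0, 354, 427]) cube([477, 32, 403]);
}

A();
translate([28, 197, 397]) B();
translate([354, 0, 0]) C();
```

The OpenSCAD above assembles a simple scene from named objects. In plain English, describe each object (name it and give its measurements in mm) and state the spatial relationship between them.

A is a four-legged stool. The seat is a 354×357×32 mm slab whose top surface is at z = 397 mm; four square legs, each 48×48 mm in cross-section, run from the floor (z = 0) to the underside of the seat, each flush with a corner of the seat.

B is a spool: two coaxial disc flanges of radius 73 mm and thickness 8 mm, joined by a core cylinder of radius 23 mm and height 154 mm. The lower flange rests on z = 0 and the three cylinders share a vertical axis.

C is a chair: 477×386 mm seat, 37 mm thick, top at z = 427 mm, on four 36 mm square corner legs flush with the seat edges. A 32 mm thick backrest slab spans the full seat width, extending 403 mm above the seat top, its back face flush with the seat's +y edge.

The spool is on top of the stool. The chair is against the stool's +x side, with their −y faces flush.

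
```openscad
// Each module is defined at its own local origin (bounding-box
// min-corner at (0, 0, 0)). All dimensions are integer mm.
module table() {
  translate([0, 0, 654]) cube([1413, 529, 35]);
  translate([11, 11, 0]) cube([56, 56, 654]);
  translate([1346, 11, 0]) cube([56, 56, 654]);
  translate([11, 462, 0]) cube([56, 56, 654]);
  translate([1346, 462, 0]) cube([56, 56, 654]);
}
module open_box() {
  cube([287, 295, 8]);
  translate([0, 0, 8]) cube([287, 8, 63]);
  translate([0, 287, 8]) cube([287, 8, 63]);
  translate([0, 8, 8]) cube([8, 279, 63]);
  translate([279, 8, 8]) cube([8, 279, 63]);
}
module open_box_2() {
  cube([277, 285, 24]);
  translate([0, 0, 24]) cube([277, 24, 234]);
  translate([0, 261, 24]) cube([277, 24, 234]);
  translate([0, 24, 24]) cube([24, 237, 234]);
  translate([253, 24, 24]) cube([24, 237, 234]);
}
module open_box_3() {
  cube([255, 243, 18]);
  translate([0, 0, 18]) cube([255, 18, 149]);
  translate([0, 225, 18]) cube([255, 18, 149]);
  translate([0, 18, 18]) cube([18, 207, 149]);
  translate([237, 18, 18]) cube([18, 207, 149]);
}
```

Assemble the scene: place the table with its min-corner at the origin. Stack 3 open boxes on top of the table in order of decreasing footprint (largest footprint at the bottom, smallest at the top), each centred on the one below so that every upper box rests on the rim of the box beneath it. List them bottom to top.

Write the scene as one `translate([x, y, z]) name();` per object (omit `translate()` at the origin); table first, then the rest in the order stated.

table();
translate([563, 117, 689]) open_box();
translate([568, 122, 760]) open_box_2();
translate([579, 143, 1018]) open_box_3();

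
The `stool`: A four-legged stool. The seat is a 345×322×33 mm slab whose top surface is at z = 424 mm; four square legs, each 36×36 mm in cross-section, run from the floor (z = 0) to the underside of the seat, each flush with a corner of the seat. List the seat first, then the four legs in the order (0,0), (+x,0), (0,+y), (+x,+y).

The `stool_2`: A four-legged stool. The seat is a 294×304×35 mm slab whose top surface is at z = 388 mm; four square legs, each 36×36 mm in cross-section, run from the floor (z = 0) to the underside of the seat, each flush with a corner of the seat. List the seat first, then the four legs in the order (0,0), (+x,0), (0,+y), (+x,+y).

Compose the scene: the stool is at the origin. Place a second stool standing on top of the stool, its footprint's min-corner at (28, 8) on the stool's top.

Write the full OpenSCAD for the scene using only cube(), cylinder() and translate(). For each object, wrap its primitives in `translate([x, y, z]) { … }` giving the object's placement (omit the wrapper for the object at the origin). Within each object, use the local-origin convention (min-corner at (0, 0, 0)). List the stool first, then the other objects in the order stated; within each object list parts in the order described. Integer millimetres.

translate([0, 0, 391]) cube([345, 322, 33]);
cube([36, 36, 391]);
translate([309, 0, 0]) cube([36, 36, 391]);
translate([0, 286, 0]) cube([36, 36, 391]);
translate([309, 286, 0]) cube([36, 36, 391]);
translate([28, 8, 424]) {
  translate([0, 0, 353]) cube([294, 304, 35]);
  cube([36, 36, 353]);
  translate([258, 0, 0]) cube([36, 36, 353]);
  translate([0, 268, 0]) cube([36, 36, 353]);
  translate([258, 268, 0]) cube([36, 36, 353]);
}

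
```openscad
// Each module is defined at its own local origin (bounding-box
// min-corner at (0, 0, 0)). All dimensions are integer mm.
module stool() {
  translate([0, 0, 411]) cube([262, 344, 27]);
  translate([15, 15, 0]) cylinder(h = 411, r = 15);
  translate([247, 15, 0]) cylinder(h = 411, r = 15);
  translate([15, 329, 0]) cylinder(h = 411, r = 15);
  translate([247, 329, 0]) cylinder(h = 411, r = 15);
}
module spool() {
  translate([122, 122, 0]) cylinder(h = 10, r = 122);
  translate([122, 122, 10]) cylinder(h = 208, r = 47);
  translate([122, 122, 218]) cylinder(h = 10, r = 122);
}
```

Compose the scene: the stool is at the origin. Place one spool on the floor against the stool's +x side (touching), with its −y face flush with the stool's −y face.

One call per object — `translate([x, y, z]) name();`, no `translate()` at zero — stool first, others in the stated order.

stool();
translate([262, 0, 0]) spool();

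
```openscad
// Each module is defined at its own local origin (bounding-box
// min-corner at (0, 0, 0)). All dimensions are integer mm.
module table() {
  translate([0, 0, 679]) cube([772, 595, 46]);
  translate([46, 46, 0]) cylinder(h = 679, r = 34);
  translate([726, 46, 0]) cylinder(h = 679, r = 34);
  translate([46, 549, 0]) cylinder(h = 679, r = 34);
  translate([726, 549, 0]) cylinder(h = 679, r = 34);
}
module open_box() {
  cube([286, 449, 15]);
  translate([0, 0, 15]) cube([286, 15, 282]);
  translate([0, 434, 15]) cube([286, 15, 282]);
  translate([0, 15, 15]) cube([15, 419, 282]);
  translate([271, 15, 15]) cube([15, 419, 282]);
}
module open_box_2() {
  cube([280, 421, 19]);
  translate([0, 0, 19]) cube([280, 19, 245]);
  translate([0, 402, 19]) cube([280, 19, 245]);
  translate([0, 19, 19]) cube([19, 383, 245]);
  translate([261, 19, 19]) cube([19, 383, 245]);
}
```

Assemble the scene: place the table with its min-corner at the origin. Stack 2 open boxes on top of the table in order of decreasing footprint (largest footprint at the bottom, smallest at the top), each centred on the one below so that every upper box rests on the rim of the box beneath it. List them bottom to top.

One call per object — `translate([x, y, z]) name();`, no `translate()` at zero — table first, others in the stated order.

table();
translate([243, 73, 725]) open_box();
translate([246, 87, 1022]) open_box_2();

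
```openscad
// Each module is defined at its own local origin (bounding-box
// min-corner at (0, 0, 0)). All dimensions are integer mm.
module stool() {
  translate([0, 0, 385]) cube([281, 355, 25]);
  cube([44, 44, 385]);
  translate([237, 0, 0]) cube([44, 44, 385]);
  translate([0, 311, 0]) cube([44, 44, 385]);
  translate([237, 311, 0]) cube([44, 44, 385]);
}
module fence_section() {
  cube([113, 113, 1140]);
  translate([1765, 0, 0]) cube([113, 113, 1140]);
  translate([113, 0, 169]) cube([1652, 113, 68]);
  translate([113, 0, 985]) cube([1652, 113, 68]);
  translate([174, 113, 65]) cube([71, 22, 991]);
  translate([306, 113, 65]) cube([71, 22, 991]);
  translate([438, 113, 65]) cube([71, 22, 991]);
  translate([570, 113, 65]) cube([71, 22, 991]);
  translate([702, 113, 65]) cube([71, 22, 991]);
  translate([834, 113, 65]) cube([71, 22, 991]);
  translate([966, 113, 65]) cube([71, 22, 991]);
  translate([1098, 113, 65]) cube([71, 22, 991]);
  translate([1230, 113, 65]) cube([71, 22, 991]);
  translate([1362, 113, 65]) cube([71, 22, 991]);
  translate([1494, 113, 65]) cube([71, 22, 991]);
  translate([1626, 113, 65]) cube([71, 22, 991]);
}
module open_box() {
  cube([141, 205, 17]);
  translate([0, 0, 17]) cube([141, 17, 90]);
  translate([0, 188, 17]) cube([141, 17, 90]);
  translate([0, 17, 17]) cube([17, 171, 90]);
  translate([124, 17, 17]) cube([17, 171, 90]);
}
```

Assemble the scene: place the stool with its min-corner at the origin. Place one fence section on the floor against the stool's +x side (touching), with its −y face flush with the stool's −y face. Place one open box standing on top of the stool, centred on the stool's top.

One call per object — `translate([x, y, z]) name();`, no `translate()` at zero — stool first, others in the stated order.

stool();
translate([281, 0, 0]) fence_section();
translate([70, 75, 410]) open_box();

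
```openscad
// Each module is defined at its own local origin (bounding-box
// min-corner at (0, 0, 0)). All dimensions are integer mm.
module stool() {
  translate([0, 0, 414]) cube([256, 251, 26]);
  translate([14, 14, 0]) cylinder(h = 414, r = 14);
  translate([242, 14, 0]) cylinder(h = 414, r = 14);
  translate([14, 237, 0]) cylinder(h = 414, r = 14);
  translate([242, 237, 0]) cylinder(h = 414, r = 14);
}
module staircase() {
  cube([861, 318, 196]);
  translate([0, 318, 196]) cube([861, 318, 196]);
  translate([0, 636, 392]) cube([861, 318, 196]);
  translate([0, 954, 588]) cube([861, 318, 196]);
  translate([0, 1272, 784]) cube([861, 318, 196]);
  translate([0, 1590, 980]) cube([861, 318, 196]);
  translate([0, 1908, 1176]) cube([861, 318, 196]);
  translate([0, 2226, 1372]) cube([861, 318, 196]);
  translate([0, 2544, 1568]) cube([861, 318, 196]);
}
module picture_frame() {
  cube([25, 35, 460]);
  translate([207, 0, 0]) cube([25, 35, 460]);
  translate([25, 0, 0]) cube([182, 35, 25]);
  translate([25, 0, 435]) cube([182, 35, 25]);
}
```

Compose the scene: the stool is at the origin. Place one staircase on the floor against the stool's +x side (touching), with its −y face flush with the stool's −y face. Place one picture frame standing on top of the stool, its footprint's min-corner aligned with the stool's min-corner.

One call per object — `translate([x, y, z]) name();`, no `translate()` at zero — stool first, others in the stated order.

stool();
translate([256, 0, 0]) staircase();
translate([0, 0, 440]) picture_frame();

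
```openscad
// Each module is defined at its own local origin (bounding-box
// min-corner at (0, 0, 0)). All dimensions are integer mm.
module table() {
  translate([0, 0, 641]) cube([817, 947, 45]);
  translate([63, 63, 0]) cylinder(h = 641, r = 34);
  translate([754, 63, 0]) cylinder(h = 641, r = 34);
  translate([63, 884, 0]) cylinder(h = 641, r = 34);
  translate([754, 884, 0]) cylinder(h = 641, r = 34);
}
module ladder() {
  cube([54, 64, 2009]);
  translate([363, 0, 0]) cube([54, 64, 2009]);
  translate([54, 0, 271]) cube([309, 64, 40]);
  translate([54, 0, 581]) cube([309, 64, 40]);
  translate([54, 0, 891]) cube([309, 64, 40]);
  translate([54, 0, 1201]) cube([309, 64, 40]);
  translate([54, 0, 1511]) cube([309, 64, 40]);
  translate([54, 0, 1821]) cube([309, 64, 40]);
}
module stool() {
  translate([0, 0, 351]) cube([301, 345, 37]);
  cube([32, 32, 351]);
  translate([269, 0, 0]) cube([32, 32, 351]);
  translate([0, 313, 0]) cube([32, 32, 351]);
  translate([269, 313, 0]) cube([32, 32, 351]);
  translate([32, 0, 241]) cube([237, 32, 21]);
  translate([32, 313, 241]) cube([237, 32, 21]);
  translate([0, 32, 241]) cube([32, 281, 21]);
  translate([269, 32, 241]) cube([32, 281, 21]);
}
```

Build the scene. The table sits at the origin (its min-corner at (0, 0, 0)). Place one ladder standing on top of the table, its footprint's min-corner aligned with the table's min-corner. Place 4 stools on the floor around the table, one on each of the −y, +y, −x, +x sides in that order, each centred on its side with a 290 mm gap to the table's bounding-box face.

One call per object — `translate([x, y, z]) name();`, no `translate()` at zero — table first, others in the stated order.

table();
translate([0, 0, 686]) ladder();
translate([258, -635, 0]) stool();
translate([258, 1237, 0]) stool();
translate([-591, 301, 0]) stool();
translate([1107, 301, 0]) stool();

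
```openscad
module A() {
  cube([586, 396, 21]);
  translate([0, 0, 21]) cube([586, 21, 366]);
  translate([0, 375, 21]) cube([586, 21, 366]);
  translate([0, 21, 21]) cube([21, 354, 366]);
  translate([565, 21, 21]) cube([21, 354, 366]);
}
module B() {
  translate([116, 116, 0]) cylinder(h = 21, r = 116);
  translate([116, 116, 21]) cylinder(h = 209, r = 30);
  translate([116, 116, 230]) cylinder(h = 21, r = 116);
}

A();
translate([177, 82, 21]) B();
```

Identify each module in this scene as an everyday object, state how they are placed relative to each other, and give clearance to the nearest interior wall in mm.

Clearances: x = 156, y = 61; minimum 61 mm.

A is an open box. B is a spool. The spool sits inside the open box, centred. The clearance to the nearest interior wall is 61 mm.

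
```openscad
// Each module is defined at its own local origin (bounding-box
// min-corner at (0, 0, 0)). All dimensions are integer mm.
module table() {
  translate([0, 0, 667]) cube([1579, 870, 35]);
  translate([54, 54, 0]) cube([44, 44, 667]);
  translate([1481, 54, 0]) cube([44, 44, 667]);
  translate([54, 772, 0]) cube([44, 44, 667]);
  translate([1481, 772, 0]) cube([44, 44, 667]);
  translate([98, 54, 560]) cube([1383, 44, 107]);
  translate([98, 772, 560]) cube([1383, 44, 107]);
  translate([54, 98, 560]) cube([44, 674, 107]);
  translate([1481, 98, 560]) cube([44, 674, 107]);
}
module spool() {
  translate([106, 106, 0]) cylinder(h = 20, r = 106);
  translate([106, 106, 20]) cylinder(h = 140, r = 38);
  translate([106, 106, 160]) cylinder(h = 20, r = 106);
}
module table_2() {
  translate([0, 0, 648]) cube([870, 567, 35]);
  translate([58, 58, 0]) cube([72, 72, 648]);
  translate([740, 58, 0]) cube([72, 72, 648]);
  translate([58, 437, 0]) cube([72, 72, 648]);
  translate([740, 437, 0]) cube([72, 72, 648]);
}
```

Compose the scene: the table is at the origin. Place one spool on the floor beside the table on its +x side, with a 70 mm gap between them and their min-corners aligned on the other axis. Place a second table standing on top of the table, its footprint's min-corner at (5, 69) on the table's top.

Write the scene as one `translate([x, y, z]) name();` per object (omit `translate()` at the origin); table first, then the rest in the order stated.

table();
translate([1649, 0, 0]) spool();
translate([5, 69, 702]) table_2();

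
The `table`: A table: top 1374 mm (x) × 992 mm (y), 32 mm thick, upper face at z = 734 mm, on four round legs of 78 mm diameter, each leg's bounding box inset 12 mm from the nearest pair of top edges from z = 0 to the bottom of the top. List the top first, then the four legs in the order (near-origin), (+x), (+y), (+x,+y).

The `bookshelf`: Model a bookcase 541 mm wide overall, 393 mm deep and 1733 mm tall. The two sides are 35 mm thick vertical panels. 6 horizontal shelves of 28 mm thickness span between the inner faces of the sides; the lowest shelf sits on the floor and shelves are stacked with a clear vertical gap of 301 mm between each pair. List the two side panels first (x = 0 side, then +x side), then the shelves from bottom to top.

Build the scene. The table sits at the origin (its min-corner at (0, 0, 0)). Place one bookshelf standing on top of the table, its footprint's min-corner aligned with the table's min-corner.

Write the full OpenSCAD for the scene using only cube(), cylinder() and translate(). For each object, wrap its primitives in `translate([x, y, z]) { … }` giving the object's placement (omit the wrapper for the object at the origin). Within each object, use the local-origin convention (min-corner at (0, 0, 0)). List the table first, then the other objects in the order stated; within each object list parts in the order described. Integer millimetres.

translate([0, 0, 702]) cube([1374, 992, 32]);
translate([51, 51, 0]) cylinder(h = 702, r = 39);
translate([1323, 51, 0]) cylinder(h = 702, r = 39);
translate([51, 941, 0]) cylinder(h = 702, r = 39);
translate([1323, 941, 0]) cylinder(h = 702, r = 39);
translate([0, 0, 734]) {
  cube([35, 393, 1733]);
  translate([506, 0, 0]) cube([35, 393, 1733]);
  translate([35, 0, 0]) cube([471, 393, 28]);
  translate([35, 0, 329]) cube([471, 393, 28]);
  translate([35, 0, 658]) cube([471, 393, 28]);
  translate([35, 0, 987]) cube([471, 393, 28]);
  translate([35, 0, 1316]) cube([471, 393, 28]);
  translate([35, 0, 1645]) cube([471, 393, 28]);
}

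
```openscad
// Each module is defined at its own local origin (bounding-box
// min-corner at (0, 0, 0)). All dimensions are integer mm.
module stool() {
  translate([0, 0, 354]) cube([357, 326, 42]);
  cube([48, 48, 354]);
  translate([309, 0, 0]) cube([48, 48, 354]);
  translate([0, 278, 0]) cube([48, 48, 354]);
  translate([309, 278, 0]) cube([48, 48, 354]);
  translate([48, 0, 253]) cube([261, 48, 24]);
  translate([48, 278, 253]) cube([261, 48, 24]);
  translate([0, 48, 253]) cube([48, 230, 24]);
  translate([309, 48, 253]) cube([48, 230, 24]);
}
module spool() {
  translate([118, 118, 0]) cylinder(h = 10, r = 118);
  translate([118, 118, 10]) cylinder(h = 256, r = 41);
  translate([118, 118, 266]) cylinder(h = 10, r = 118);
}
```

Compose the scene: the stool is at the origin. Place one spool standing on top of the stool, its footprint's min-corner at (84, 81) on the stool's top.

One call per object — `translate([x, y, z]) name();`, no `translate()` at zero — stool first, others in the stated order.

stool();
translate([84, 81, 396]) spool();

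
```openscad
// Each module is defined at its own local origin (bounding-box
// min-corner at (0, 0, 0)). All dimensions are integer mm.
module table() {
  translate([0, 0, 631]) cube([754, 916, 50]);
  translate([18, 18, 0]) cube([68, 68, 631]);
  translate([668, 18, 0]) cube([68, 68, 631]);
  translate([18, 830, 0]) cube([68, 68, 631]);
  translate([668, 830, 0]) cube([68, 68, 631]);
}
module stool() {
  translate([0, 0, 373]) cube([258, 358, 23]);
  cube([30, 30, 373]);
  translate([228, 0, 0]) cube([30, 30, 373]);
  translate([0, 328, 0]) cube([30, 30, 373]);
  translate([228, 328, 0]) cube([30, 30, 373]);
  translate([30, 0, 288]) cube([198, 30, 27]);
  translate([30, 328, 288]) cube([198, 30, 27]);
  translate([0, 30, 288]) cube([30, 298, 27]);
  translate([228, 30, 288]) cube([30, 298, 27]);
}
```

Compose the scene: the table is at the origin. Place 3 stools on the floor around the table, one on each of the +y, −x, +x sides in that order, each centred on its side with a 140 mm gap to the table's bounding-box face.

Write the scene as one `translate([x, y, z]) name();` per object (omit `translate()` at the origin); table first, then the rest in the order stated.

table();
translate([248, 1056, 0]) stool();
translate([-398, 279, 0]) stool();
translate([894, 279, 0]) stool();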